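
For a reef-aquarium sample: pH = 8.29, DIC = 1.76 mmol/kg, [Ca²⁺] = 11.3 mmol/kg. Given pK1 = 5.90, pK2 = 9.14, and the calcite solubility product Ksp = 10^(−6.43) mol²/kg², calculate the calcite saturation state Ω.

α₂ = 1 / (1 + [H⁺]/K2 + [H⁺]²/(K1K2)) = 1 / (1 + 10^+0.85 + 10^-1.54)
   = 1 / (1 + 7.0795 + 0.028840) = 1/8.1083 = 0.1233
[CO3²⁻] = α₂ × DIC = 0.1233 × 1.76 = 0.2171 mmol/kg
Ksp = 10^(−6.43) = 3.715×10^-7
Ω = [Ca²⁺][CO3²⁻]/Ksp = (11.3×10^-3)(2.171×10^-4) / 3.715×10^-7 = 6.60

Ω = 6.60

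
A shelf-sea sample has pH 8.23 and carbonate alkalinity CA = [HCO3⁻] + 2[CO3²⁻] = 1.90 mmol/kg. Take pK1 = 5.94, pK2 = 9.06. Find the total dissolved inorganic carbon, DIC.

CA = [HCO3⁻] + 2[CO3²⁻] = (α₁ + 2α₂)·DIC
At pH 8.23: [H⁺]/K1 = 10^-2.29 = 0.0051286, K2/[H⁺] = 10^-0.83 = 0.14791
α₁ = 1/(1 + 0.0051286 + 0.14791) = 1/1.1530 = 0.8673; α₂ = α₁·K2/[H⁺] = 0.1283
α₁ + 2α₂ = 1.1238
DIC = CA / (α₁ + 2α₂) = 1.90 / 1.1238 = 1.69 mmol/kg

DIC = 1.69 mmol/kg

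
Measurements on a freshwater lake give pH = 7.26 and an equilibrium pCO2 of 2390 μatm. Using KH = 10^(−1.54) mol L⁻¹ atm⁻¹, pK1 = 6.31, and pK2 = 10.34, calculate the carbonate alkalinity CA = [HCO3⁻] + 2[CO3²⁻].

CA = 0.615 mmol/L

[CO2*] = KH · pCO2 = 10^(−1.54) × 2390×10^-6 = 6.893×10^-5 mol/L
α₀ = 1/(1 + K1/[H⁺] + K1K2/[H⁺]²) = 1/(1 + 10^+0.95 + 10^-2.13) = 0.1008
DIC = [CO2*]/α₀ = 6.893×10^-5 / 0.1008 = 0.6838 mmol/L
CA = (α₁ + 2α₂)·DIC = (0.8984 + 2×0.0007473) × 0.6838 = 0.615 mmol/L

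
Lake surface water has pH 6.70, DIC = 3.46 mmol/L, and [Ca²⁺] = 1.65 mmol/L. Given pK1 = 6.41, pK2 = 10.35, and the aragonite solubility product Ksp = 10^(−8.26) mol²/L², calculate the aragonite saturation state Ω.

Ω = 0.154

α₂ = 1 / (1 + [H⁺]/K2 + [H⁺]²/(K1K2)) = 1 / (1 + 10^+3.65 + 10^+3.36)
   = 1 / (1 + 4466.8 + 2290.9) = 1/6758.7 = 0.0001480
[CO3²⁻] = α₂ × DIC = 0.0001480 × 3.46 = 0.0005119 mmol/L = 0.5119 μmol/L
Ksp = 10^(−8.26) = 5.495×10^-9
Ω = [Ca²⁺][CO3²⁻]/Ksp = (1.65×10^-3)(5.119×10^-7) / 5.495×10^-9 = 0.154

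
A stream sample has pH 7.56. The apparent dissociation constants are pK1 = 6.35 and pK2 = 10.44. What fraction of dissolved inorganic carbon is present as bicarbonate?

α₁ = 0.941

α₁ = 1 / (1 + [H⁺]/K1 + K2/[H⁺]) = 1 / (1 + 10^-1.21 + 10^-2.88)
   = 1 / (1 + 0.061660 + 0.0013183) = 1/1.0630 = 0.9408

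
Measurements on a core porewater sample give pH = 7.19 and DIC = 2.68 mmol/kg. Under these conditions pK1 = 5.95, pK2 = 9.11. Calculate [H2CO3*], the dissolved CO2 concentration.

α₀ = 1 / (1 + K1/[H⁺] + K1K2/[H⁺]²) = 1 / (1 + 10^+1.24 + 10^-0.68)
   = 1 / (1 + 17.378 + 0.20893) = 1/18.587 = 0.05380
[CO2*] = α₀ × DIC = 0.05380 × 2.68 = 0.144 mmol/kg

[CO2*] = 0.144 mmol/kg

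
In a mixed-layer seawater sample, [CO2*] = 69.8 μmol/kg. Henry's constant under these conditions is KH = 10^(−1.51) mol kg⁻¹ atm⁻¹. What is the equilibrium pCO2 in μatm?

KH = 10^(−1.51) = 3.090×10^-2 mol kg⁻¹ atm⁻¹
pCO2 = [CO2*]/KH = 69.8×10^-6 / 3.090×10^-2 = 2.26×10^-3 atm = 2260 μatm

pCO2 = 2260 μatm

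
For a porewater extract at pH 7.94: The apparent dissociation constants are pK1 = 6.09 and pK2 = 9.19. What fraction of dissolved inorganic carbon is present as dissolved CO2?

α₀ = 1 / (1 + K1/[H⁺] + K1K2/[H⁺]²) = 1 / (1 + 10^+1.85 + 10^+0.60)
   = 1 / (1 + 70.795 + 3.9811) = 1/75.776 = 0.01320

α₀ = 0.0132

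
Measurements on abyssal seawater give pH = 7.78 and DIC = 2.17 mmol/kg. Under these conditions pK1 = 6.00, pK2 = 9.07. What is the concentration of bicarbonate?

α₁ = 1 / (1 + [H⁺]/K1 + K2/[H⁺]) = 1 / (1 + 10^-1.78 + 10^-1.29)
   = 1 / (1 + 0.016596 + 0.051286) = 1/1.0679 = 0.9364
[HCO3⁻] = α₁ × DIC = 0.9364 × 2.17 = 2.03 mmol/kg

[HCO3⁻] = 2.03 mmol/kg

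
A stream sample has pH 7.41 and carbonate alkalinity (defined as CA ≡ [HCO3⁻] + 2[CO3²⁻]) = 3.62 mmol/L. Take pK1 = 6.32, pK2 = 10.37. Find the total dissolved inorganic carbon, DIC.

DIC = 3.91 mmol/L

CA = [HCO3⁻] + 2[CO3²⁻] = (α₁ + 2α₂)·DIC
At pH 7.41: [H⁺]/K1 = 10^-1.09 = 0.081283, K2/[H⁺] = 10^-2.96 = 0.0010965
α₁ = 1/(1 + 0.081283 + 0.0010965) = 1/1.0824 = 0.9239; α₂ = α₁·K2/[H⁺] = 0.001013
α₁ + 2α₂ = 0.9259
DIC = CA / (α₁ + 2α₂) = 3.62 / 0.9259 = 3.91 mmol/L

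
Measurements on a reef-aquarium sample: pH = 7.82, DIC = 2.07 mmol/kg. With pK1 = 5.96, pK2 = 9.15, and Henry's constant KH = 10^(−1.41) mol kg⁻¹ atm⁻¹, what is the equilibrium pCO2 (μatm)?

α₀ = 1 / (1 + K1/[H⁺] + K1K2/[H⁺]²) = 1 / (1 + 10^+1.86 + 10^+0.53)
   = 1 / (1 + 72.444 + 3.3884) = 1/76.832 = 0.01302
[CO2*] = α₀ × DIC = 0.01302 × 2.07 = 0.02694 mmol/kg
pCO2 = [CO2*]/KH = 2.694×10^-5 / 3.890×10^-2 = 693 μatm

pCO2 = 693 μatm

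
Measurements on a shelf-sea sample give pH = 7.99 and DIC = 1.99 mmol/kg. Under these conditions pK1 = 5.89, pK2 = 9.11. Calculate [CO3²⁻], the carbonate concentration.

[CO3²⁻] = 0.139 mmol/kg

α₂ = 1 / (1 + [H⁺]/K2 + [H⁺]²/(K1K2)) = 1 / (1 + 10^+1.12 + 10^-0.98)
   = 1 / (1 + 13.183 + 0.10471) = 1/14.287 = 0.06999
[CO3²⁻] = α₂ × DIC = 0.06999 × 1.99 = 0.139 mmol/kg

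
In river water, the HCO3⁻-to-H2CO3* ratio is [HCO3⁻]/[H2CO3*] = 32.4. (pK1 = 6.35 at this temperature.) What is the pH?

From K1 = [H⁺][HCO3⁻]/[H2CO3*]:  pH = pK1 + log₁₀([HCO3⁻]/[H2CO3*])
log₁₀(32.4) = +1.511
pH = 6.35 + (+1.511) = 7.86

pH = 7.86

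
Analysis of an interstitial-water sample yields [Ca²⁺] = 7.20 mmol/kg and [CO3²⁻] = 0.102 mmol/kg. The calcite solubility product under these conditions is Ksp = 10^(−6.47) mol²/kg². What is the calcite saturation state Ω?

Ksp = 10^(−6.47) = 3.388×10^-7
Ω = [Ca²⁺][CO3²⁻]/Ksp = (7.20×10^-3)(0.102×10^-3) / 3.388×10^-7 = 2.17

Ω = 2.17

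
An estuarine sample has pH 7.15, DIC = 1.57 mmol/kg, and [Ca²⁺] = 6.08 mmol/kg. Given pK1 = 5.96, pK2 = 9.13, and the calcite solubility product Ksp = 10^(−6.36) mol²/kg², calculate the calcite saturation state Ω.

α₂ = 1 / (1 + [H⁺]/K2 + [H⁺]²/(K1K2)) = 1 / (1 + 10^+1.98 + 10^+0.79)
   = 1 / (1 + 95.499 + 6.1660) = 1/102.67 = 0.009740
[CO3²⁻] = α₂ × DIC = 0.009740 × 1.57 = 0.01529 mmol/kg = 15.29 μmol/kg
Ksp = 10^(−6.36) = 4.365×10^-7
Ω = [Ca²⁺][CO3²⁻]/Ksp = (6.08×10^-3)(1.529×10^-5) / 4.365×10^-7 = 0.213

Ω = 0.213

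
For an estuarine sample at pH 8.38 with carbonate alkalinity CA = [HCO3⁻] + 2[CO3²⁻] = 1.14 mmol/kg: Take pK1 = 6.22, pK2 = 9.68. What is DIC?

CA = [HCO3⁻] + 2[CO3²⁻] = (α₁ + 2α₂)·DIC
At pH 8.38: [H⁺]/K1 = 10^-2.16 = 0.0069183, K2/[H⁺] = 10^-1.30 = 0.050119
α₁ = 1/(1 + 0.0069183 + 0.050119) = 1/1.0570 = 0.9460; α₂ = α₁·K2/[H⁺] = 0.04741
α₁ + 2α₂ = 1.0409
DIC = CA / (α₁ + 2α₂) = 1.14 / 1.0409 = 1.10 mmol/kg

DIC = 1.10 mmol/kg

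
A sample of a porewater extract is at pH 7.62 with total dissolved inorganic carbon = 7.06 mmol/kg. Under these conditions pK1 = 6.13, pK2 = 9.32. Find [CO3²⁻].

α₂ = 1 / (1 + [H⁺]/K2 + [H⁺]²/(K1K2)) = 1 / (1 + 10^+1.70 + 10^+0.21)
   = 1 / (1 + 50.119 + 1.6218) = 1/52.741 = 0.01896
[CO3²⁻] = α₂ × DIC = 0.01896 × 7.06 = 0.134 mmol/kg

[CO3²⁻] = 0.134 mmol/kg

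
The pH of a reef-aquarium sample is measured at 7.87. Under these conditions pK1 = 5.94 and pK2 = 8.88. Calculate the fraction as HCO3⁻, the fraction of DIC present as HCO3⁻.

α₁ = 0.901

α₁ = 1 / (1 + [H⁺]/K1 + K2/[H⁺]) = 1 / (1 + 10^-1.93 + 10^-1.01)
   = 1 / (1 + 0.011749 + 0.097724) = 1/1.1095 = 0.9013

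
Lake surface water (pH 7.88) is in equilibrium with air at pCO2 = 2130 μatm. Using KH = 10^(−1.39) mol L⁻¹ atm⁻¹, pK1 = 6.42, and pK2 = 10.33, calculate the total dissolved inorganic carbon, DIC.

DIC = 2.60 mmol/L

[CO2*] = KH · pCO2 = 10^(−1.39) × 2130×10^-6 = 8.677×10^-5 mol/L
α₀ = 1/(1 + K1/[H⁺] + K1K2/[H⁺]²) = 1/(1 + 10^+1.46 + 10^-0.99) = 0.03340
DIC = [CO2*]/α₀ = 8.677×10^-5 / 0.03340 = 2.60 mmol/L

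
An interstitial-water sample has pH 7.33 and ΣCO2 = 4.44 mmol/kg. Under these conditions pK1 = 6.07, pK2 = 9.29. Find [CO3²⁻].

[CO3²⁻] = 0.0457 mmol/kg

α₂ = 1 / (1 + [H⁺]/K2 + [H⁺]²/(K1K2)) = 1 / (1 + 10^+1.96 + 10^+0.70)
   = 1 / (1 + 91.201 + 5.0119) = 1/97.213 = 0.01029
[CO3²⁻] = α₂ × DIC = 0.01029 × 4.44 = 0.0457 mmol/kg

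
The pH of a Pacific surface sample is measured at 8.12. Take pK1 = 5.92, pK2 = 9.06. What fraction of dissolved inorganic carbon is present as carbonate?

α₂ = 1 / (1 + [H⁺]/K2 + [H⁺]²/(K1K2)) = 1 / (1 + 10^+0.94 + 10^-1.26)
   = 1 / (1 + 8.7096 + 0.054954) = 1/9.7646 = 0.1024

α₂ = 0.102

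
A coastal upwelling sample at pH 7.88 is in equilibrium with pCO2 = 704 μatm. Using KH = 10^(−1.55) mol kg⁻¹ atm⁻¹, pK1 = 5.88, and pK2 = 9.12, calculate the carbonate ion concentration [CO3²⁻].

[CO2*] = KH · pCO2 = 10^(−1.55) × 704×10^-6 = 1.984×10^-5 mol/kg
α₀ = 1/(1 + K1/[H⁺] + K1K2/[H⁺]²) = 1/(1 + 10^+2.00 + 10^+0.76) = 0.009367
DIC = [CO2*]/α₀ = 1.984×10^-5 / 0.009367 = 2.118 mmol/kg
[CO3²⁻] = α₂·DIC; α₂ = 0.05390, so [CO3²⁻] = 0.05390 × 2.118 = 0.114 mmol/kg

[CO3²⁻] = 0.114 mmol/kg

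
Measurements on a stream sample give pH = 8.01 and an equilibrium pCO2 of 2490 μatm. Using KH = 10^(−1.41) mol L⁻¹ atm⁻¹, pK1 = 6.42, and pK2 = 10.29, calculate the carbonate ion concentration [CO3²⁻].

[CO3²⁻] = 19.8 μmol/L

[CO2*] = KH · pCO2 = 10^(−1.41) × 2490×10^-6 = 9.687×10^-5 mol/L
α₀ = 1/(1 + K1/[H⁺] + K1K2/[H⁺]²) = 1/(1 + 10^+1.59 + 10^-0.69) = 0.02493
DIC = [CO2*]/α₀ = 9.687×10^-5 / 0.02493 = 3.885 mmol/L
[CO3²⁻] = α₂·DIC; α₂ = 0.005091, so [CO3²⁻] = 0.005091 × 3.885 = 0.0198 mmol/L = 19.8 μmol/L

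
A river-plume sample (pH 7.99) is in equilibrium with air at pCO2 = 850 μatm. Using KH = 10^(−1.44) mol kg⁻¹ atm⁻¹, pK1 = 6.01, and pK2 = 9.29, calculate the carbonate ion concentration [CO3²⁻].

[CO2*] = KH · pCO2 = 10^(−1.44) × 850×10^-6 = 3.086×10^-5 mol/kg
α₀ = 1/(1 + K1/[H⁺] + K1K2/[H⁺]²) = 1/(1 + 10^+1.98 + 10^+0.68) = 0.009873
DIC = [CO2*]/α₀ = 3.086×10^-5 / 0.009873 = 3.126 mmol/kg
[CO3²⁻] = α₂·DIC; α₂ = 0.04726, so [CO3²⁻] = 0.04726 × 3.126 = 0.148 mmol/kg

[CO3²⁻] = 0.148 mmol/kg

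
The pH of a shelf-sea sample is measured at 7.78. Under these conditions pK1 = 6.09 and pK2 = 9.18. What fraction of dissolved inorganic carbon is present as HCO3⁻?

α₁ = 1 / (1 + [H⁺]/K1 + K2/[H⁺]) = 1 / (1 + 10^-1.69 + 10^-1.40)
   = 1 / (1 + 0.020417 + 0.039811) = 1/1.0602 = 0.9432

α₁ = 0.943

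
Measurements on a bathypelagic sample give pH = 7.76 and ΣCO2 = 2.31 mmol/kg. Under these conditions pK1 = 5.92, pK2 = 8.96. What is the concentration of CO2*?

α₀ = 1 / (1 + K1/[H⁺] + K1K2/[H⁺]²) = 1 / (1 + 10^+1.84 + 10^+0.64)
   = 1 / (1 + 69.183 + 4.3652) = 1/74.548 = 0.01341
[CO2*] = α₀ × DIC = 0.01341 × 2.31 = 0.0310 mmol/kg

[CO2*] = 0.0310 mmol/kg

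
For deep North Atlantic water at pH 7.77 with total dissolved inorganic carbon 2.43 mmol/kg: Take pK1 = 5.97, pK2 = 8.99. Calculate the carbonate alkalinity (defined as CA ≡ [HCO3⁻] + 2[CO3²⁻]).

CA = 2.53 mmol/kg

CA = [HCO3⁻] + 2[CO3²⁻] = (α₁ + 2α₂)·DIC
At pH 7.77: [H⁺]/K1 = 10^-1.80 = 0.015849, K2/[H⁺] = 10^-1.22 = 0.060256
α₁ = 1/(1 + 0.015849 + 0.060256) = 1/1.0761 = 0.9293; α₂ = α₁·K2/[H⁺] = 0.05599
α₁ + 2α₂ = 1.0413
CA = 1.0413 × 2.43 = 2.53 mmol/kg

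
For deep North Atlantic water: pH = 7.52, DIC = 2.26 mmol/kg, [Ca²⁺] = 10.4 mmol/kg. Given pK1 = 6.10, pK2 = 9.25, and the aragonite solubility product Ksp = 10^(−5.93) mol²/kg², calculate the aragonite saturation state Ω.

α₂ = 1 / (1 + [H⁺]/K2 + [H⁺]²/(K1K2)) = 1 / (1 + 10^+1.73 + 10^+0.31)
   = 1 / (1 + 53.703 + 2.0417) = 1/56.745 = 0.01762
[CO3²⁻] = α₂ × DIC = 0.01762 × 2.26 = 0.03983 mmol/kg
Ksp = 10^(−5.93) = 1.175×10^-6
Ω = [Ca²⁺][CO3²⁻]/Ksp = (10.4×10^-3)(3.983×10^-5) / 1.175×10^-6 = 0.353

Ω = 0.353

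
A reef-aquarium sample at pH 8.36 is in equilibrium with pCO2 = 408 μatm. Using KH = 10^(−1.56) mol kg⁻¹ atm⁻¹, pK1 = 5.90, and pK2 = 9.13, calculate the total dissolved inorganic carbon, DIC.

DIC = 3.80 mmol/kg

[CO2*] = KH · pCO2 = 10^(−1.56) × 408×10^-6 = 1.124×10^-5 mol/kg
α₀ = 1/(1 + K1/[H⁺] + K1K2/[H⁺]²) = 1/(1 + 10^+2.46 + 10^+1.69) = 0.002955
DIC = [CO2*]/α₀ = 1.124×10^-5 / 0.002955 = 3.80 mmol/kg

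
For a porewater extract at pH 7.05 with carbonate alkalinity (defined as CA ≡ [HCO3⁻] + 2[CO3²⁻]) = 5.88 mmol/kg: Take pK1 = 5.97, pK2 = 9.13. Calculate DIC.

DIC = 6.31 mmol/kg

CA = [HCO3⁻] + 2[CO3²⁻] = (α₁ + 2α₂)·DIC
At pH 7.05: [H⁺]/K1 = 10^-1.08 = 0.083176, K2/[H⁺] = 10^-2.08 = 0.0083176
α₁ = 1/(1 + 0.083176 + 0.0083176) = 1/1.0915 = 0.9162; α₂ = α₁·K2/[H⁺] = 0.007620
α₁ + 2α₂ = 0.9314
DIC = CA / (α₁ + 2α₂) = 5.88 / 0.9314 = 6.31 mmol/kg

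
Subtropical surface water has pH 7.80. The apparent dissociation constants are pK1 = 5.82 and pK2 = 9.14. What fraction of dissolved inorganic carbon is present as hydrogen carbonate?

α₁ = 0.947

α₁ = 1 / (1 + [H⁺]/K1 + K2/[H⁺]) = 1 / (1 + 10^-1.98 + 10^-1.34)
   = 1 / (1 + 0.010471 + 0.045709) = 1/1.0562 = 0.9468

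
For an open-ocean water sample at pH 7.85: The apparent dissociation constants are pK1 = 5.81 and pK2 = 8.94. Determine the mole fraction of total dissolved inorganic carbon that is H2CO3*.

α₀ = 0.00836

α₀ = 1 / (1 + K1/[H⁺] + K1K2/[H⁺]²) = 1 / (1 + 10^+2.04 + 10^+0.95)
   = 1 / (1 + 109.65 + 8.9125) = 1/119.56 = 0.008364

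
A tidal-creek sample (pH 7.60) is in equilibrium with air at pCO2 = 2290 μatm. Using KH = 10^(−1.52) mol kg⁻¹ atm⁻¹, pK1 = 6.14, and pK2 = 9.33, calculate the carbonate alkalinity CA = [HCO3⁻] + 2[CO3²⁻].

[CO2*] = KH · pCO2 = 10^(−1.52) × 2290×10^-6 = 6.916×10^-5 mol/kg
α₀ = 1/(1 + K1/[H⁺] + K1K2/[H⁺]²) = 1/(1 + 10^+1.46 + 10^-0.27) = 0.03292
DIC = [CO2*]/α₀ = 6.916×10^-5 / 0.03292 = 2.101 mmol/kg
CA = (α₁ + 2α₂)·DIC = (0.9494 + 2×0.01768) × 2.101 = 2.07 mmol/kg

CA = 2.07 mmol/kg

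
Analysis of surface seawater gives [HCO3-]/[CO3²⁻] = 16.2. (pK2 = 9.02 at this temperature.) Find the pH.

pH = 7.81

From K2 = [H⁺][CO3²⁻]/[HCO3-]:  pH = pK2 − log₁₀([HCO3-]/[CO3²⁻])
log₁₀(16.2) = +1.210
pH = 9.02 − (+1.210) = 7.81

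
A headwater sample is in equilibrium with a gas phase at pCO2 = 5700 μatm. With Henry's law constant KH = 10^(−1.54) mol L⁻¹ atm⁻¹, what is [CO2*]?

[CO2*] = 164 μmol/L

KH = 10^(−1.54) = 2.884×10^-2 mol L⁻¹ atm⁻¹
[CO2*] = KH · pCO2 = 2.884×10^-2 × 5700×10^-6 atm = 1.64×10^-4 mol/L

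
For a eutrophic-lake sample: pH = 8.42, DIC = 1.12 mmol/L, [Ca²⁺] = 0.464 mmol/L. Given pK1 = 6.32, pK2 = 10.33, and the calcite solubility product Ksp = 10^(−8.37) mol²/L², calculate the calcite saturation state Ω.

Ω = 1.47

α₂ = 1 / (1 + [H⁺]/K2 + [H⁺]²/(K1K2)) = 1 / (1 + 10^+1.91 + 10^-0.19)
   = 1 / (1 + 81.283 + 0.64565) = 1/82.929 = 0.01206
[CO3²⁻] = α₂ × DIC = 0.01206 × 1.12 = 0.01351 mmol/L = 13.51 μmol/L
Ksp = 10^(−8.37) = 4.266×10^-9
Ω = [Ca²⁺][CO3²⁻]/Ksp = (0.464×10^-3)(1.351×10^-5) / 4.266×10^-9 = 1.47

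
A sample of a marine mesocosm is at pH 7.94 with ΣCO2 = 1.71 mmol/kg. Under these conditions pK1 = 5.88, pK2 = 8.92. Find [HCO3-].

[HCO3⁻] = 1.54 mmol/kg

α₁ = 1 / (1 + [H⁺]/K1 + K2/[H⁺]) = 1 / (1 + 10^-2.06 + 10^-0.98)
   = 1 / (1 + 0.0087096 + 0.10471) = 1/1.1134 = 0.8981
[HCO3⁻] = α₁ × DIC = 0.8981 × 1.71 = 1.54 mmol/kg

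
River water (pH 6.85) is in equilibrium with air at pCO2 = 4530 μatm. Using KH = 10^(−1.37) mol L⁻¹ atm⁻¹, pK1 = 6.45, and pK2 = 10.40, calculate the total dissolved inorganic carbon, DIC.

[CO2*] = KH · pCO2 = 10^(−1.37) × 4530×10^-6 = 1.932×10^-4 mol/L
α₀ = 1/(1 + K1/[H⁺] + K1K2/[H⁺]²) = 1/(1 + 10^+0.40 + 10^-3.15) = 0.2847
DIC = [CO2*]/α₀ = 1.932×10^-4 / 0.2847 = 0.679 mmol/L

DIC = 0.679 mmol/L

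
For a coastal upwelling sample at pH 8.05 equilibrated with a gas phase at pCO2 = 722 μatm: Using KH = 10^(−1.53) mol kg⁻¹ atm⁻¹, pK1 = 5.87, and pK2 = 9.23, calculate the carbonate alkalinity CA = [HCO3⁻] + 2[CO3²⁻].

CA = 3.65 mmol/kg

[CO2*] = KH · pCO2 = 10^(−1.53) × 722×10^-6 = 2.131×10^-5 mol/kg
α₀ = 1/(1 + K1/[H⁺] + K1K2/[H⁺]²) = 1/(1 + 10^+2.18 + 10^+1.00) = 0.006159
DIC = [CO2*]/α₀ = 2.131×10^-5 / 0.006159 = 3.459 mmol/kg
CA = (α₁ + 2α₂)·DIC = (0.9322 + 2×0.06159) × 3.459 = 3.65 mmol/kg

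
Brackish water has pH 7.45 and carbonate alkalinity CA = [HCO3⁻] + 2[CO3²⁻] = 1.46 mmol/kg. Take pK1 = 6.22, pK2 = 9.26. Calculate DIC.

CA = [HCO3⁻] + 2[CO3²⁻] = (α₁ + 2α₂)·DIC
At pH 7.45: [H⁺]/K1 = 10^-1.23 = 0.058884, K2/[H⁺] = 10^-1.81 = 0.015488
α₁ = 1/(1 + 0.058884 + 0.015488) = 1/1.0744 = 0.9308; α₂ = α₁·K2/[H⁺] = 0.01442
α₁ + 2α₂ = 0.9596
DIC = CA / (α₁ + 2α₂) = 1.46 / 0.9596 = 1.52 mmol/kg

DIC = 1.52 mmol/kg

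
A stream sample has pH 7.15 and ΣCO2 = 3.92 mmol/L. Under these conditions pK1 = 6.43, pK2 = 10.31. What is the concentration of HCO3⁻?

[HCO3⁻] = 3.29 mmol/L

α₁ = 1 / (1 + [H⁺]/K1 + K2/[H⁺]) = 1 / (1 + 10^-0.72 + 10^-3.16)
   = 1 / (1 + 0.19055 + 0.00069183) = 1/1.1912 = 0.8395
[HCO3⁻] = α₁ × DIC = 0.8395 × 3.92 = 3.29 mmol/L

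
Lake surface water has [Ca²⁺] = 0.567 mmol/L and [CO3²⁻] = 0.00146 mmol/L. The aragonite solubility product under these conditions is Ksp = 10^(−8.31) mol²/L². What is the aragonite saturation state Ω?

Ksp = 10^(−8.31) = 4.898×10^-9
Ω = [Ca²⁺][CO3²⁻]/Ksp = (0.567×10^-3)(0.00146×10^-3) / 4.898×10^-9 = 0.169

Ω = 0.169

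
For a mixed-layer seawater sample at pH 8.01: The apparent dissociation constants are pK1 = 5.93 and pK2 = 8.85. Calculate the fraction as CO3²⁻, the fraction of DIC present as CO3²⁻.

α₂ = 1 / (1 + [H⁺]/K2 + [H⁺]²/(K1K2)) = 1 / (1 + 10^+0.84 + 10^-1.24)
   = 1 / (1 + 6.9183 + 0.057544) = 1/7.9759 = 0.1254

α₂ = 0.125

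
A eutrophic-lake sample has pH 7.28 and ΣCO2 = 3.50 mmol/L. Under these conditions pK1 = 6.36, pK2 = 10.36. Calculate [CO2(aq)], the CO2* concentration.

[CO2*] = 0.375 mmol/L

α₀ = 1 / (1 + K1/[H⁺] + K1K2/[H⁺]²) = 1 / (1 + 10^+0.92 + 10^-2.16)
   = 1 / (1 + 8.3176 + 0.0069183) = 1/9.3246 = 0.1072
[CO2*] = α₀ × DIC = 0.1072 × 3.50 = 0.375 mmol/L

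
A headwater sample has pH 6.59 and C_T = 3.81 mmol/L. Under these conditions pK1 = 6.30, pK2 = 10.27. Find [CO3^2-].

[CO3²⁻] = 0.526 μmol/L

α₂ = 1 / (1 + [H⁺]/K2 + [H⁺]²/(K1K2)) = 1 / (1 + 10^+3.68 + 10^+3.39)
   = 1 / (1 + 4786.3 + 2454.7) = 1/7242.0 = 0.0001381
[CO3²⁻] = α₂ × DIC = 0.0001381 × 3.81 = 0.000526 mmol/L = 0.526 μmol/L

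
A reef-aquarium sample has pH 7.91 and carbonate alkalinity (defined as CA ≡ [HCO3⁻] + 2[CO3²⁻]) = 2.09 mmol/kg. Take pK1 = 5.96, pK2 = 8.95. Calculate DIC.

DIC = 1.95 mmol/kg

CA = [HCO3⁻] + 2[CO3²⁻] = (α₁ + 2α₂)·DIC
At pH 7.91: [H⁺]/K1 = 10^-1.95 = 0.011220, K2/[H⁺] = 10^-1.04 = 0.091201
α₁ = 1/(1 + 0.011220 + 0.091201) = 1/1.1024 = 0.9071; α₂ = α₁·K2/[H⁺] = 0.08273
α₁ + 2α₂ = 1.0726
DIC = CA / (α₁ + 2α₂) = 2.09 / 1.0726 = 1.95 mmol/kg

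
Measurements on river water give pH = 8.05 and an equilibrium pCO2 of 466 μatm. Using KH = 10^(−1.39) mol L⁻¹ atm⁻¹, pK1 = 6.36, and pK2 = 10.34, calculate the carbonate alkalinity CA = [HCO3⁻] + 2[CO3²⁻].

[CO2*] = KH · pCO2 = 10^(−1.39) × 466×10^-6 = 1.898×10^-5 mol/L
α₀ = 1/(1 + K1/[H⁺] + K1K2/[H⁺]²) = 1/(1 + 10^+1.69 + 10^-0.60) = 0.01991
DIC = [CO2*]/α₀ = 1.898×10^-5 / 0.01991 = 0.9535 mmol/L
CA = (α₁ + 2α₂)·DIC = (0.9751 + 2×0.005001) × 0.9535 = 0.939 mmol/L

CA = 0.939 mmol/L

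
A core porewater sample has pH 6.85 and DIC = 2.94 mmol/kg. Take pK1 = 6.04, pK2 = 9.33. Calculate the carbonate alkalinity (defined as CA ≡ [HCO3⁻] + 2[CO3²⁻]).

CA = 2.56 mmol/kg

CA = [HCO3⁻] + 2[CO3²⁻] = (α₁ + 2α₂)·DIC
At pH 6.85: [H⁺]/K1 = 10^-0.81 = 0.15488, K2/[H⁺] = 10^-2.48 = 0.0033113
α₁ = 1/(1 + 0.15488 + 0.0033113) = 1/1.1582 = 0.8634; α₂ = α₁·K2/[H⁺] = 0.002859
α₁ + 2α₂ = 0.8691
CA = 0.8691 × 2.94 = 2.56 mmol/kg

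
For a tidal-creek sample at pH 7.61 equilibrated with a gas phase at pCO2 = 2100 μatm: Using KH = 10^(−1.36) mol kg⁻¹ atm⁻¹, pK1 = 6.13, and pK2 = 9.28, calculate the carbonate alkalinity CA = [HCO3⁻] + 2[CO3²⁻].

[CO2*] = KH · pCO2 = 10^(−1.36) × 2100×10^-6 = 9.167×10^-5 mol/kg
α₀ = 1/(1 + K1/[H⁺] + K1K2/[H⁺]²) = 1/(1 + 10^+1.48 + 10^-0.19) = 0.03140
DIC = [CO2*]/α₀ = 9.167×10^-5 / 0.03140 = 2.919 mmol/kg
CA = (α₁ + 2α₂)·DIC = (0.9483 + 2×0.02027) × 2.919 = 2.89 mmol/kg

CA = 2.89 mmol/kg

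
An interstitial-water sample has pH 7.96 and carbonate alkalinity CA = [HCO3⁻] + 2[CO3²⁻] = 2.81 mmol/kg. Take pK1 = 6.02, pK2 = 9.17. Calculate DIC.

DIC = 2.68 mmol/kg

CA = [HCO3⁻] + 2[CO3²⁻] = (α₁ + 2α₂)·DIC
At pH 7.96: [H⁺]/K1 = 10^-1.94 = 0.011482, K2/[H⁺] = 10^-1.21 = 0.061660
α₁ = 1/(1 + 0.011482 + 0.061660) = 1/1.0731 = 0.9318; α₂ = α₁·K2/[H⁺] = 0.05746
α₁ + 2α₂ = 1.0468
DIC = CA / (α₁ + 2α₂) = 2.81 / 1.0468 = 2.68 mmol/kg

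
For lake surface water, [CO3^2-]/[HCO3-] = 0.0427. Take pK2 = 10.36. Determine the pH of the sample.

pH = 8.99

From K2 = [H⁺][CO3^2-]/[HCO3-]:  pH = pK2 + log₁₀([CO3^2-]/[HCO3-])
log₁₀(0.0427) = -1.370
pH = 10.36 + (-1.370) = 8.99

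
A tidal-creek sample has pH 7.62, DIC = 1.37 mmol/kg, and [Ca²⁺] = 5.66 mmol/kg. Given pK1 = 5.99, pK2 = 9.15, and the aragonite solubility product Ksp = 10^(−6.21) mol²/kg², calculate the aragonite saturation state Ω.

Ω = 0.352

α₂ = 1 / (1 + [H⁺]/K2 + [H⁺]²/(K1K2)) = 1 / (1 + 10^+1.53 + 10^-0.10)
   = 1 / (1 + 33.884 + 0.79433) = 1/35.679 = 0.02803
[CO3²⁻] = α₂ × DIC = 0.02803 × 1.37 = 0.03840 mmol/kg
Ksp = 10^(−6.21) = 6.166×10^-7
Ω = [Ca²⁺][CO3²⁻]/Ksp = (5.66×10^-3)(3.840×10^-5) / 6.166×10^-7 = 0.352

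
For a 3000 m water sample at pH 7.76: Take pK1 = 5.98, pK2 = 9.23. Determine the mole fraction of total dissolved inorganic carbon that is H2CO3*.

α₀ = 0.0158

α₀ = 1 / (1 + K1/[H⁺] + K1K2/[H⁺]²) = 1 / (1 + 10^+1.78 + 10^+0.31)
   = 1 / (1 + 60.256 + 2.0417) = 1/63.298 = 0.01580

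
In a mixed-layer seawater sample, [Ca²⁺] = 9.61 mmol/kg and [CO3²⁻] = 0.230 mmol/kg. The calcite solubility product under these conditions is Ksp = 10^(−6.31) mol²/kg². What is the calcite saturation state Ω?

Ω = 4.51

Ksp = 10^(−6.31) = 4.898×10^-7
Ω = [Ca²⁺][CO3²⁻]/Ksp = (9.61×10^-3)(0.230×10^-3) / 4.898×10^-7 = 4.51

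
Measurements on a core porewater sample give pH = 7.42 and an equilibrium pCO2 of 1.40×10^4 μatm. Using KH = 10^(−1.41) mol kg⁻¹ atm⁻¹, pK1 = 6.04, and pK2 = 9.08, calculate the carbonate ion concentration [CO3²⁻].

[CO3²⁻] = 0.286 mmol/kg

[CO2*] = KH · pCO2 = 10^(−1.41) × 1.40×10^4×10^-6 = 5.447×10^-4 mol/kg
α₀ = 1/(1 + K1/[H⁺] + K1K2/[H⁺]²) = 1/(1 + 10^+1.38 + 10^-0.28) = 0.03920
DIC = [CO2*]/α₀ = 5.447×10^-4 / 0.03920 = 13.90 mmol/kg
[CO3²⁻] = α₂·DIC; α₂ = 0.02057, so [CO3²⁻] = 0.02057 × 13.90 = 0.286 mmol/kg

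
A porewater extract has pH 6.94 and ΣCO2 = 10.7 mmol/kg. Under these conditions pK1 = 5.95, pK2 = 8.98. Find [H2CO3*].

[CO2*] = 0.985 mmol/kg

α₀ = 1 / (1 + K1/[H⁺] + K1K2/[H⁺]²) = 1 / (1 + 10^+0.99 + 10^-1.05)
   = 1 / (1 + 9.7724 + 0.089125) = 1/10.861 = 0.09207
[CO2*] = α₀ × DIC = 0.09207 × 10.7 = 0.985 mmol/kg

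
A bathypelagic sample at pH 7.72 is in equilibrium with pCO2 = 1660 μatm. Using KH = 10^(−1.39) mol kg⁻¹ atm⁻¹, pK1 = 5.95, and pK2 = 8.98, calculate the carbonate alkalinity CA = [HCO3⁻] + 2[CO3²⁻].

[CO2*] = KH · pCO2 = 10^(−1.39) × 1660×10^-6 = 6.763×10^-5 mol/kg
α₀ = 1/(1 + K1/[H⁺] + K1K2/[H⁺]²) = 1/(1 + 10^+1.77 + 10^+0.51) = 0.01584
DIC = [CO2*]/α₀ = 6.763×10^-5 / 0.01584 = 4.269 mmol/kg
CA = (α₁ + 2α₂)·DIC = (0.9329 + 2×0.05127) × 4.269 = 4.42 mmol/kg

CA = 4.42 mmol/kg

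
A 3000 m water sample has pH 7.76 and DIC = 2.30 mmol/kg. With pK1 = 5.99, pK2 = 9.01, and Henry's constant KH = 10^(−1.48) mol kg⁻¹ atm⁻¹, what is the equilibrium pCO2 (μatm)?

pCO2 = 1100 μatm

α₀ = 1 / (1 + K1/[H⁺] + K1K2/[H⁺]²) = 1 / (1 + 10^+1.77 + 10^+0.52)
   = 1 / (1 + 58.884 + 3.3113) = 1/63.196 = 0.01582
[CO2*] = α₀ × DIC = 0.01582 × 2.30 = 0.03639 mmol/kg
pCO2 = [CO2*]/KH = 3.639×10^-5 / 3.311×10^-2 = 1100 μatm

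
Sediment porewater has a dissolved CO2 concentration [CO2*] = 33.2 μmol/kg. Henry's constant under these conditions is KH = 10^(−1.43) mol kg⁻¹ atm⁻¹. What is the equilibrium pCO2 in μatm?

pCO2 = 894 μatm

KH = 10^(−1.43) = 3.715×10^-2 mol kg⁻¹ atm⁻¹
pCO2 = [CO2*]/KH = 33.2×10^-6 / 3.715×10^-2 = 8.94×10^-4 atm = 894 μatm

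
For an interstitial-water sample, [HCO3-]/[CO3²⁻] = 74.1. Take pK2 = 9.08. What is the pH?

From K2 = [H⁺][CO3²⁻]/[HCO3-]:  pH = pK2 − log₁₀([HCO3-]/[CO3²⁻])
log₁₀(74.1) = +1.870
pH = 9.08 − (+1.870) = 7.21

pH = 7.21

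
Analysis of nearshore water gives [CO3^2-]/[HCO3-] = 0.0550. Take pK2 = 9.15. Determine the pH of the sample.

From K2 = [H⁺][CO3^2-]/[HCO3-]:  pH = pK2 + log₁₀([CO3^2-]/[HCO3-])
log₁₀(0.0550) = -1.260
pH = 9.15 + (-1.260) = 7.89

pH = 7.89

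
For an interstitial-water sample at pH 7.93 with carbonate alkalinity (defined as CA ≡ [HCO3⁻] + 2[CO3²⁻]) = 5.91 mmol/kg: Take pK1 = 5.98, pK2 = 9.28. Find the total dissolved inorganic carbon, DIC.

CA = [HCO3⁻] + 2[CO3²⁻] = (α₁ + 2α₂)·DIC
At pH 7.93: [H⁺]/K1 = 10^-1.95 = 0.011220, K2/[H⁺] = 10^-1.35 = 0.044668
α₁ = 1/(1 + 0.011220 + 0.044668) = 1/1.0559 = 0.9471; α₂ = α₁·K2/[H⁺] = 0.04230
α₁ + 2α₂ = 1.0317
DIC = CA / (α₁ + 2α₂) = 5.91 / 1.0317 = 5.73 mmol/kg

DIC = 5.73 mmol/kg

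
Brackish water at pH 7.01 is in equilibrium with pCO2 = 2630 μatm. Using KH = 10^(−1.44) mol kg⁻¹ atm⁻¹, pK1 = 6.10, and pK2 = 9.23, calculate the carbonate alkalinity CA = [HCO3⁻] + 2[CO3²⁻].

[CO2*] = KH · pCO2 = 10^(−1.44) × 2630×10^-6 = 9.549×10^-5 mol/kg
α₀ = 1/(1 + K1/[H⁺] + K1K2/[H⁺]²) = 1/(1 + 10^+0.91 + 10^-1.31) = 0.1090
DIC = [CO2*]/α₀ = 9.549×10^-5 / 0.1090 = 0.8763 mmol/kg
CA = (α₁ + 2α₂)·DIC = (0.8857 + 2×0.005337) × 0.8763 = 0.786 mmol/kg

CA = 0.786 mmol/kg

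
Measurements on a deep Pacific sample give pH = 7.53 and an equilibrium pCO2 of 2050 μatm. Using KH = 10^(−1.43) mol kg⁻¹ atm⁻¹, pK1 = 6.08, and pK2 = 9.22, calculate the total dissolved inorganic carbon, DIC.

DIC = 2.27 mmol/kg

[CO2*] = KH · pCO2 = 10^(−1.43) × 2050×10^-6 = 7.616×10^-5 mol/kg
α₀ = 1/(1 + K1/[H⁺] + K1K2/[H⁺]²) = 1/(1 + 10^+1.45 + 10^-0.24) = 0.03360
DIC = [CO2*]/α₀ = 7.616×10^-5 / 0.03360 = 2.27 mmol/kg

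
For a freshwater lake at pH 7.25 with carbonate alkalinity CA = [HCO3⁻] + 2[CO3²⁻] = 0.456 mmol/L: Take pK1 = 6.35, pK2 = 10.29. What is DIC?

DIC = 0.513 mmol/L

CA = [HCO3⁻] + 2[CO3²⁻] = (α₁ + 2α₂)·DIC
At pH 7.25: [H⁺]/K1 = 10^-0.90 = 0.12589, K2/[H⁺] = 10^-3.04 = 0.00091201
α₁ = 1/(1 + 0.12589 + 0.00091201) = 1/1.1268 = 0.8875; α₂ = α₁·K2/[H⁺] = 0.0008094
α₁ + 2α₂ = 0.8891
DIC = CA / (α₁ + 2α₂) = 0.456 / 0.8891 = 0.513 mmol/L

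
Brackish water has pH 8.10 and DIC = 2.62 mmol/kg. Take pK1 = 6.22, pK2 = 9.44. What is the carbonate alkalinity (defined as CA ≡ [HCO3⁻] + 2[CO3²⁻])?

CA = 2.70 mmol/kg

CA = [HCO3⁻] + 2[CO3²⁻] = (α₁ + 2α₂)·DIC
At pH 8.10: [H⁺]/K1 = 10^-1.88 = 0.013183, K2/[H⁺] = 10^-1.34 = 0.045709
α₁ = 1/(1 + 0.013183 + 0.045709) = 1/1.0589 = 0.9444; α₂ = α₁·K2/[H⁺] = 0.04317
α₁ + 2α₂ = 1.0307
CA = 1.0307 × 2.62 = 2.70 mmol/kg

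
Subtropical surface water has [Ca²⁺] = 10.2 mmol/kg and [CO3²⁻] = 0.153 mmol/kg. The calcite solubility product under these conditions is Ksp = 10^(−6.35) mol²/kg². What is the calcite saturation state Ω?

Ksp = 10^(−6.35) = 4.467×10^-7
Ω = [Ca²⁺][CO3²⁻]/Ksp = (10.2×10^-3)(0.153×10^-3) / 4.467×10^-7 = 3.49

Ω = 3.49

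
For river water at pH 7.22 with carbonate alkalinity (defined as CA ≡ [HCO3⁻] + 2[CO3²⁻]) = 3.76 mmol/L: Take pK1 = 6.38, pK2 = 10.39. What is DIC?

CA = [HCO3⁻] + 2[CO3²⁻] = (α₁ + 2α₂)·DIC
At pH 7.22: [H⁺]/K1 = 10^-0.84 = 0.14454, K2/[H⁺] = 10^-3.17 = 0.00067608
α₁ = 1/(1 + 0.14454 + 0.00067608) = 1/1.1452 = 0.8732; α₂ = α₁·K2/[H⁺] = 0.0005904
α₁ + 2α₂ = 0.8744
DIC = CA / (α₁ + 2α₂) = 3.76 / 0.8744 = 4.30 mmol/L

DIC = 4.30 mmol/L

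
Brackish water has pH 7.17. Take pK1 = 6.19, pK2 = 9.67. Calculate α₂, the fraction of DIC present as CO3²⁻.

α₂ = 0.00285

α₂ = 1 / (1 + [H⁺]/K2 + [H⁺]²/(K1K2)) = 1 / (1 + 10^+2.50 + 10^+1.52)
   = 1 / (1 + 316.23 + 33.113) = 1/350.34 = 0.002854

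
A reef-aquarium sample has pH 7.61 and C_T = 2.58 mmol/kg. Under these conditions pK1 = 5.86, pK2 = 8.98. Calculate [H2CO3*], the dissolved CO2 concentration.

α₀ = 1 / (1 + K1/[H⁺] + K1K2/[H⁺]²) = 1 / (1 + 10^+1.75 + 10^+0.38)
   = 1 / (1 + 56.234 + 2.3988) = 1/59.633 = 0.01677
[CO2*] = α₀ × DIC = 0.01677 × 2.58 = 0.0433 mmol/kg

[CO2*] = 0.0433 mmol/kg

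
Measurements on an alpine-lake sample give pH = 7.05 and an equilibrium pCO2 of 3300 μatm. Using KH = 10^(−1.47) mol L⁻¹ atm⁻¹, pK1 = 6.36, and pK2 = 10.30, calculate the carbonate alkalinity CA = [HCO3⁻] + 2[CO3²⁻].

CA = 0.548 mmol/L

[CO2*] = KH · pCO2 = 10^(−1.47) × 3300×10^-6 = 1.118×10^-4 mol/L
α₀ = 1/(1 + K1/[H⁺] + K1K2/[H⁺]²) = 1/(1 + 10^+0.69 + 10^-2.56) = 0.1695
DIC = [CO2*]/α₀ = 1.118×10^-4 / 0.1695 = 0.6598 mmol/L
CA = (α₁ + 2α₂)·DIC = (0.8301 + 2×0.0004668) × 0.6598 = 0.548 mmol/L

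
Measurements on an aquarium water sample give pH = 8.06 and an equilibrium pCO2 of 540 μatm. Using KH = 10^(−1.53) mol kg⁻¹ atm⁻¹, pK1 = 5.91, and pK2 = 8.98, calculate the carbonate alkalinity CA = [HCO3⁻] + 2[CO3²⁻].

[CO2*] = KH · pCO2 = 10^(−1.53) × 540×10^-6 = 1.594×10^-5 mol/kg
α₀ = 1/(1 + K1/[H⁺] + K1K2/[H⁺]²) = 1/(1 + 10^+2.15 + 10^+1.23) = 0.006280
DIC = [CO2*]/α₀ = 1.594×10^-5 / 0.006280 = 2.538 mmol/kg
CA = (α₁ + 2α₂)·DIC = (0.8871 + 2×0.1066) × 2.538 = 2.79 mmol/kg

CA = 2.79 mmol/kg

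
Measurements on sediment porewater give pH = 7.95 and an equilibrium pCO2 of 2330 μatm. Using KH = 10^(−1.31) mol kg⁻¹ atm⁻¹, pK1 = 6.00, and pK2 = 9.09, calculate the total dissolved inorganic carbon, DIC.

[CO2*] = KH · pCO2 = 10^(−1.31) × 2330×10^-6 = 1.141×10^-4 mol/kg
α₀ = 1/(1 + K1/[H⁺] + K1K2/[H⁺]²) = 1/(1 + 10^+1.95 + 10^+0.81) = 0.01035
DIC = [CO2*]/α₀ = 1.141×10^-4 / 0.01035 = 11.0 mmol/kg

DIC = 11.0 mmol/kg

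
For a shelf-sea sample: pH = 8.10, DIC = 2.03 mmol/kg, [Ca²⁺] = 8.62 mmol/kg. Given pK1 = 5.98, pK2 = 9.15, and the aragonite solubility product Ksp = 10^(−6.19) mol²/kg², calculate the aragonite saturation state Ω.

Ω = 2.20

α₂ = 1 / (1 + [H⁺]/K2 + [H⁺]²/(K1K2)) = 1 / (1 + 10^+1.05 + 10^-1.07)
   = 1 / (1 + 11.220 + 0.085114) = 1/12.305 = 0.08127
[CO3²⁻] = α₂ × DIC = 0.08127 × 2.03 = 0.1650 mmol/kg
Ksp = 10^(−6.19) = 6.457×10^-7
Ω = [Ca²⁺][CO3²⁻]/Ksp = (8.62×10^-3)(1.650×10^-4) / 6.457×10^-7 = 2.20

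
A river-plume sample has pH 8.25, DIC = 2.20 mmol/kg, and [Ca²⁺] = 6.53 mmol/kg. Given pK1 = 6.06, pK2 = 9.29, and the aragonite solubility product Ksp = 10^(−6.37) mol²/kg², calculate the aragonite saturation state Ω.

Ω = 2.80

α₂ = 1 / (1 + [H⁺]/K2 + [H⁺]²/(K1K2)) = 1 / (1 + 10^+1.04 + 10^-1.15)
   = 1 / (1 + 10.965 + 0.070795) = 1/12.036 = 0.08309
[CO3²⁻] = α₂ × DIC = 0.08309 × 2.20 = 0.1828 mmol/kg
Ksp = 10^(−6.37) = 4.266×10^-7
Ω = [Ca²⁺][CO3²⁻]/Ksp = (6.53×10^-3)(1.828×10^-4) / 4.266×10^-7 = 2.80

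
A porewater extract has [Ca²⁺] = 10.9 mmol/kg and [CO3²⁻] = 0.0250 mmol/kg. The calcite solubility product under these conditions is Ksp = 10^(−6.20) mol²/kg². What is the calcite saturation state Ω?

Ω = 0.432

Ksp = 10^(−6.20) = 6.310×10^-7
Ω = [Ca²⁺][CO3²⁻]/Ksp = (10.9×10^-3)(0.0250×10^-3) / 6.310×10^-7 = 0.432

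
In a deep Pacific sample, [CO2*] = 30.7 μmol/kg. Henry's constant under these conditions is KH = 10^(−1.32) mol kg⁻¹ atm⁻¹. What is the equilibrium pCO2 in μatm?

KH = 10^(−1.32) = 4.786×10^-2 mol kg⁻¹ atm⁻¹
pCO2 = [CO2*]/KH = 30.7×10^-6 / 4.786×10^-2 = 6.41×10^-4 atm = 641 μatm

pCO2 = 641 μatm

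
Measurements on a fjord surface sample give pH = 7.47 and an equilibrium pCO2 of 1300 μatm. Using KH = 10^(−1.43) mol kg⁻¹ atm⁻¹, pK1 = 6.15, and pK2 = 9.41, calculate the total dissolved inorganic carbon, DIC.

[CO2*] = KH · pCO2 = 10^(−1.43) × 1300×10^-6 = 4.830×10^-5 mol/kg
α₀ = 1/(1 + K1/[H⁺] + K1K2/[H⁺]²) = 1/(1 + 10^+1.32 + 10^-0.62) = 0.04518
DIC = [CO2*]/α₀ = 4.830×10^-5 / 0.04518 = 1.07 mmol/kg

DIC = 1.07 mmol/kg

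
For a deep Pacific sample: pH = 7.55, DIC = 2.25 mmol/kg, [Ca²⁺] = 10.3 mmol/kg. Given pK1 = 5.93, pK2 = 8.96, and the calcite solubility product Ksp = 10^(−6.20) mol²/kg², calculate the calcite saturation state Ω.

α₂ = 1 / (1 + [H⁺]/K2 + [H⁺]²/(K1K2)) = 1 / (1 + 10^+1.41 + 10^-0.21)
   = 1 / (1 + 25.704 + 0.61660) = 1/27.321 = 0.03660
[CO3²⁻] = α₂ × DIC = 0.03660 × 2.25 = 0.08236 mmol/kg
Ksp = 10^(−6.20) = 6.310×10^-7
Ω = [Ca²⁺][CO3²⁻]/Ksp = (10.3×10^-3)(8.236×10^-5) / 6.310×10^-7 = 1.34

Ω = 1.34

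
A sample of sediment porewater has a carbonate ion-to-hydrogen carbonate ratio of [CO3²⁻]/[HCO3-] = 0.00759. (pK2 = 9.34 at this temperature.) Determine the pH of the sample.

pH = 7.22

From K2 = [H⁺][CO3²⁻]/[HCO3-]:  pH = pK2 + log₁₀([CO3²⁻]/[HCO3-])
log₁₀(0.00759) = -2.120
pH = 9.34 + (-2.120) = 7.22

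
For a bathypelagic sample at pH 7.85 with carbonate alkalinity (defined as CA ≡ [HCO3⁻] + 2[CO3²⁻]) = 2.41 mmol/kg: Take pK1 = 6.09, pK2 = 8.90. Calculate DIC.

DIC = 2.26 mmol/kg

CA = [HCO3⁻] + 2[CO3²⁻] = (α₁ + 2α₂)·DIC
At pH 7.85: [H⁺]/K1 = 10^-1.76 = 0.017378, K2/[H⁺] = 10^-1.05 = 0.089125
α₁ = 1/(1 + 0.017378 + 0.089125) = 1/1.1065 = 0.9037; α₂ = α₁·K2/[H⁺] = 0.08055
α₁ + 2α₂ = 1.0648
DIC = CA / (α₁ + 2α₂) = 2.41 / 1.0648 = 2.26 mmol/kg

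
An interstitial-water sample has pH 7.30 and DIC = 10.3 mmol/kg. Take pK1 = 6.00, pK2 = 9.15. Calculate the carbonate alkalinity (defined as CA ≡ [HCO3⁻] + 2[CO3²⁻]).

CA = 9.95 mmol/kg

CA = [HCO3⁻] + 2[CO3²⁻] = (α₁ + 2α₂)·DIC
At pH 7.30: [H⁺]/K1 = 10^-1.30 = 0.050119, K2/[H⁺] = 10^-1.85 = 0.014125
α₁ = 1/(1 + 0.050119 + 0.014125) = 1/1.0642 = 0.9396; α₂ = α₁·K2/[H⁺] = 0.01327
α₁ + 2α₂ = 0.9662
CA = 0.9662 × 10.3 = 9.95 mmol/kg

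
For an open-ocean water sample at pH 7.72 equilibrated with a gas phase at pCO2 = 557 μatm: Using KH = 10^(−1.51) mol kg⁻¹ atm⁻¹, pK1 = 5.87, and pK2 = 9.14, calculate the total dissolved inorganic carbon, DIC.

[CO2*] = KH · pCO2 = 10^(−1.51) × 557×10^-6 = 1.721×10^-5 mol/kg
α₀ = 1/(1 + K1/[H⁺] + K1K2/[H⁺]²) = 1/(1 + 10^+1.85 + 10^+0.43) = 0.01343
DIC = [CO2*]/α₀ = 1.721×10^-5 / 0.01343 = 1.28 mmol/kg

DIC = 1.28 mmol/kg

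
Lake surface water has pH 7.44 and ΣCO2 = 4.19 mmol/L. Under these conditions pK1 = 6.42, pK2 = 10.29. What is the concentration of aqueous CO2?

[CO2*] = 0.365 mmol/L

α₀ = 1 / (1 + K1/[H⁺] + K1K2/[H⁺]²) = 1 / (1 + 10^+1.02 + 10^-1.83)
   = 1 / (1 + 10.471 + 0.014791) = 1/11.486 = 0.08706
[CO2*] = α₀ × DIC = 0.08706 × 4.19 = 0.365 mmol/L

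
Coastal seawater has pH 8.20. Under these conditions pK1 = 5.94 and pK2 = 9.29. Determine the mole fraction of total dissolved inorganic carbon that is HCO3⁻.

α₁ = 1 / (1 + [H⁺]/K1 + K2/[H⁺]) = 1 / (1 + 10^-2.26 + 10^-1.09)
   = 1 / (1 + 0.0054954 + 0.081283) = 1/1.0868 = 0.9202

α₁ = 0.920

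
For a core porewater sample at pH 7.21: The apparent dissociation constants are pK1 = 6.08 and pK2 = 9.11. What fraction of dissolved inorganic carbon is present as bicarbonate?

α₁ = 1 / (1 + [H⁺]/K1 + K2/[H⁺]) = 1 / (1 + 10^-1.13 + 10^-1.90)
   = 1 / (1 + 0.074131 + 0.012589) = 1/1.0867 = 0.9202

α₁ = 0.920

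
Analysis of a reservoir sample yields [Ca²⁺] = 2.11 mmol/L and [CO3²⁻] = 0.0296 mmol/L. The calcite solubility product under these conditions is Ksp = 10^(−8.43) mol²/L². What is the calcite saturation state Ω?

Ω = 16.8

Ksp = 10^(−8.43) = 3.715×10^-9
Ω = [Ca²⁺][CO3²⁻]/Ksp = (2.11×10^-3)(0.0296×10^-3) / 3.715×10^-9 = 16.8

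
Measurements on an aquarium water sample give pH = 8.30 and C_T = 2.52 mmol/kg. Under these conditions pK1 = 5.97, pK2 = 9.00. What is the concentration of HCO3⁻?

[HCO3⁻] = 2.09 mmol/kg

α₁ = 1 / (1 + [H⁺]/K1 + K2/[H⁺]) = 1 / (1 + 10^-2.33 + 10^-0.70)
   = 1 / (1 + 0.0046774 + 0.19953) = 1/1.2042 = 0.8304
[HCO3⁻] = α₁ × DIC = 0.8304 × 2.52 = 2.09 mmol/kg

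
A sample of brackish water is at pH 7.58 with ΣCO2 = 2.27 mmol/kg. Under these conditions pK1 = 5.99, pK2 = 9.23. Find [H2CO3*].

α₀ = 1 / (1 + K1/[H⁺] + K1K2/[H⁺]²) = 1 / (1 + 10^+1.59 + 10^-0.06)
   = 1 / (1 + 38.905 + 0.87096) = 1/40.775 = 0.02452
[CO2*] = α₀ × DIC = 0.02452 × 2.27 = 0.0557 mmol/kg

[CO2*] = 0.0557 mmol/kg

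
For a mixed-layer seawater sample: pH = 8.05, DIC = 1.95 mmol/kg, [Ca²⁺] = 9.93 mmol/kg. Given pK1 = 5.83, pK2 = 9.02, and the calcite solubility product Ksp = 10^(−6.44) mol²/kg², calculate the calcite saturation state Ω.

α₂ = 1 / (1 + [H⁺]/K2 + [H⁺]²/(K1K2)) = 1 / (1 + 10^+0.97 + 10^-1.25)
   = 1 / (1 + 9.3325 + 0.056234) = 1/10.389 = 0.09626
[CO3²⁻] = α₂ × DIC = 0.09626 × 1.95 = 0.1877 mmol/kg
Ksp = 10^(−6.44) = 3.631×10^-7
Ω = [Ca²⁺][CO3²⁻]/Ksp = (9.93×10^-3)(1.877×10^-4) / 3.631×10^-7 = 5.13

Ω = 5.13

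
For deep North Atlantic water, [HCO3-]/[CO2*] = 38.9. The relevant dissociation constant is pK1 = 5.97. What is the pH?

From K1 = [H⁺][HCO3-]/[CO2*]:  pH = pK1 + log₁₀([HCO3-]/[CO2*])
log₁₀(38.9) = +1.590
pH = 5.97 + (+1.590) = 7.56

pH = 7.56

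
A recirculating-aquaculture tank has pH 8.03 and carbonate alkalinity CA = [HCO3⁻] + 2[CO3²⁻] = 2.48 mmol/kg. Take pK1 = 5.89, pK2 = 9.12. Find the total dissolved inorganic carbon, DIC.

DIC = 2.32 mmol/kg

CA = [HCO3⁻] + 2[CO3²⁻] = (α₁ + 2α₂)·DIC
At pH 8.03: [H⁺]/K1 = 10^-2.14 = 0.0072444, K2/[H⁺] = 10^-1.09 = 0.081283
α₁ = 1/(1 + 0.0072444 + 0.081283) = 1/1.0885 = 0.9187; α₂ = α₁·K2/[H⁺] = 0.07467
α₁ + 2α₂ = 1.0680
DIC = CA / (α₁ + 2α₂) = 2.48 / 1.0680 = 2.32 mmol/kg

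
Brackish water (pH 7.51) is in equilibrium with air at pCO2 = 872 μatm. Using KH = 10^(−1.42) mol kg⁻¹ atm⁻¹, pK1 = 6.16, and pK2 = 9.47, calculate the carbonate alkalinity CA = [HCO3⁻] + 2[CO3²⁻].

[CO2*] = KH · pCO2 = 10^(−1.42) × 872×10^-6 = 3.315×10^-5 mol/kg
α₀ = 1/(1 + K1/[H⁺] + K1K2/[H⁺]²) = 1/(1 + 10^+1.35 + 10^-0.61) = 0.04231
DIC = [CO2*]/α₀ = 3.315×10^-5 / 0.04231 = 0.7835 mmol/kg
CA = (α₁ + 2α₂)·DIC = (0.9473 + 2×0.01039) × 0.7835 = 0.758 mmol/kg

CA = 0.758 mmol/kg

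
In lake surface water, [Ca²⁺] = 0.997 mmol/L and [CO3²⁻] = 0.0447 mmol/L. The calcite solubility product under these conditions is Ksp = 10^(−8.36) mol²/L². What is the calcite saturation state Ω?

Ω = 10.2

Ksp = 10^(−8.36) = 4.365×10^-9
Ω = [Ca²⁺][CO3²⁻]/Ksp = (0.997×10^-3)(0.0447×10^-3) / 4.365×10^-9 = 10.2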